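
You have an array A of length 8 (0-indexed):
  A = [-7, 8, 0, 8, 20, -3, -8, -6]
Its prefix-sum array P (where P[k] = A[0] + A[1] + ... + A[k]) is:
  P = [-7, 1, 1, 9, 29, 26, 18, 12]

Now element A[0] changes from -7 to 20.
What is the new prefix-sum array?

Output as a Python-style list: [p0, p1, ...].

Answer: [20, 28, 28, 36, 56, 53, 45, 39]

Derivation:
Change: A[0] -7 -> 20, delta = 27
P[k] for k < 0: unchanged (A[0] not included)
P[k] for k >= 0: shift by delta = 27
  P[0] = -7 + 27 = 20
  P[1] = 1 + 27 = 28
  P[2] = 1 + 27 = 28
  P[3] = 9 + 27 = 36
  P[4] = 29 + 27 = 56
  P[5] = 26 + 27 = 53
  P[6] = 18 + 27 = 45
  P[7] = 12 + 27 = 39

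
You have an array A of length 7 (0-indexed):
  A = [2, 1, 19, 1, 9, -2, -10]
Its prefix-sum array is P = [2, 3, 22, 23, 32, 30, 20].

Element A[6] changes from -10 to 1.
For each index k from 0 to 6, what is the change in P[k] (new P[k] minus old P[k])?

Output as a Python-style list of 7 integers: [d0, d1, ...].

Answer: [0, 0, 0, 0, 0, 0, 11]

Derivation:
Element change: A[6] -10 -> 1, delta = 11
For k < 6: P[k] unchanged, delta_P[k] = 0
For k >= 6: P[k] shifts by exactly 11
Delta array: [0, 0, 0, 0, 0, 0, 11]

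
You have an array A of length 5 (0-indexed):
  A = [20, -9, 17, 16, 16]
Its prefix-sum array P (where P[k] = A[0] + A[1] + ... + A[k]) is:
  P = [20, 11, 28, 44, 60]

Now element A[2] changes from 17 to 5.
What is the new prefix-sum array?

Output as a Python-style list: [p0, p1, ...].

Change: A[2] 17 -> 5, delta = -12
P[k] for k < 2: unchanged (A[2] not included)
P[k] for k >= 2: shift by delta = -12
  P[0] = 20 + 0 = 20
  P[1] = 11 + 0 = 11
  P[2] = 28 + -12 = 16
  P[3] = 44 + -12 = 32
  P[4] = 60 + -12 = 48

Answer: [20, 11, 16, 32, 48]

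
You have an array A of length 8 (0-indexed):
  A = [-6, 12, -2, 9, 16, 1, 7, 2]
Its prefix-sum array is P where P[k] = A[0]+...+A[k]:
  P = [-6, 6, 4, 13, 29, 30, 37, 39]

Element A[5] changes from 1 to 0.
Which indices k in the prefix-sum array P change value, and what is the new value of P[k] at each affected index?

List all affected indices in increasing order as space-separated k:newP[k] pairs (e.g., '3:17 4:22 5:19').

P[k] = A[0] + ... + A[k]
P[k] includes A[5] iff k >= 5
Affected indices: 5, 6, ..., 7; delta = -1
  P[5]: 30 + -1 = 29
  P[6]: 37 + -1 = 36
  P[7]: 39 + -1 = 38

Answer: 5:29 6:36 7:38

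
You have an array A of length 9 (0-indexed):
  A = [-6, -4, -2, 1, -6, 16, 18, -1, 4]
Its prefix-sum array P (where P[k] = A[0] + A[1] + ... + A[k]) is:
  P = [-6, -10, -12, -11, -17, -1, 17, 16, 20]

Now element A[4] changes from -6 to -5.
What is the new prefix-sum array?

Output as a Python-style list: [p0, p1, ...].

Change: A[4] -6 -> -5, delta = 1
P[k] for k < 4: unchanged (A[4] not included)
P[k] for k >= 4: shift by delta = 1
  P[0] = -6 + 0 = -6
  P[1] = -10 + 0 = -10
  P[2] = -12 + 0 = -12
  P[3] = -11 + 0 = -11
  P[4] = -17 + 1 = -16
  P[5] = -1 + 1 = 0
  P[6] = 17 + 1 = 18
  P[7] = 16 + 1 = 17
  P[8] = 20 + 1 = 21

Answer: [-6, -10, -12, -11, -16, 0, 18, 17, 21]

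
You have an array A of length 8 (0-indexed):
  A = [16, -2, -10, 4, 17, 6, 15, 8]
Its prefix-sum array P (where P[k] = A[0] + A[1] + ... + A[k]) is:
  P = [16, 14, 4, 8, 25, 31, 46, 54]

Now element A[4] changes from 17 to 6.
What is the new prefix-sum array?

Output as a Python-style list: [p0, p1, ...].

Answer: [16, 14, 4, 8, 14, 20, 35, 43]

Derivation:
Change: A[4] 17 -> 6, delta = -11
P[k] for k < 4: unchanged (A[4] not included)
P[k] for k >= 4: shift by delta = -11
  P[0] = 16 + 0 = 16
  P[1] = 14 + 0 = 14
  P[2] = 4 + 0 = 4
  P[3] = 8 + 0 = 8
  P[4] = 25 + -11 = 14
  P[5] = 31 + -11 = 20
  P[6] = 46 + -11 = 35
  P[7] = 54 + -11 = 43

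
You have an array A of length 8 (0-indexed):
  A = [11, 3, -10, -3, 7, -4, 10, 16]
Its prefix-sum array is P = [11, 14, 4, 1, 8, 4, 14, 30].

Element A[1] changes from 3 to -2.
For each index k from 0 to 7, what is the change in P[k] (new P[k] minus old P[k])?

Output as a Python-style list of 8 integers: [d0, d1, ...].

Element change: A[1] 3 -> -2, delta = -5
For k < 1: P[k] unchanged, delta_P[k] = 0
For k >= 1: P[k] shifts by exactly -5
Delta array: [0, -5, -5, -5, -5, -5, -5, -5]

Answer: [0, -5, -5, -5, -5, -5, -5, -5]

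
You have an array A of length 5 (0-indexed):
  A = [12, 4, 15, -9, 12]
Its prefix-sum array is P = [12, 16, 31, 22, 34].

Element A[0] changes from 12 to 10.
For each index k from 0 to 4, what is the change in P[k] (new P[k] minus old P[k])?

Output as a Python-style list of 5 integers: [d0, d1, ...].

Answer: [-2, -2, -2, -2, -2]

Derivation:
Element change: A[0] 12 -> 10, delta = -2
For k < 0: P[k] unchanged, delta_P[k] = 0
For k >= 0: P[k] shifts by exactly -2
Delta array: [-2, -2, -2, -2, -2]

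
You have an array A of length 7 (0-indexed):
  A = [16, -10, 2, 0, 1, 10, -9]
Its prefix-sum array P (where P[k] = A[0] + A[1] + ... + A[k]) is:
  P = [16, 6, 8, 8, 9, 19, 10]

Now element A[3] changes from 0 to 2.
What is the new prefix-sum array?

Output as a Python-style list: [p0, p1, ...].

Change: A[3] 0 -> 2, delta = 2
P[k] for k < 3: unchanged (A[3] not included)
P[k] for k >= 3: shift by delta = 2
  P[0] = 16 + 0 = 16
  P[1] = 6 + 0 = 6
  P[2] = 8 + 0 = 8
  P[3] = 8 + 2 = 10
  P[4] = 9 + 2 = 11
  P[5] = 19 + 2 = 21
  P[6] = 10 + 2 = 12

Answer: [16, 6, 8, 10, 11, 21, 12]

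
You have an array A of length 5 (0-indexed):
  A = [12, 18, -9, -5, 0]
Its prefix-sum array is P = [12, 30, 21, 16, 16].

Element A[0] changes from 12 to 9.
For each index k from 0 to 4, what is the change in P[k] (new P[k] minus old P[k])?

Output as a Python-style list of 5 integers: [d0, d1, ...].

Answer: [-3, -3, -3, -3, -3]

Derivation:
Element change: A[0] 12 -> 9, delta = -3
For k < 0: P[k] unchanged, delta_P[k] = 0
For k >= 0: P[k] shifts by exactly -3
Delta array: [-3, -3, -3, -3, -3]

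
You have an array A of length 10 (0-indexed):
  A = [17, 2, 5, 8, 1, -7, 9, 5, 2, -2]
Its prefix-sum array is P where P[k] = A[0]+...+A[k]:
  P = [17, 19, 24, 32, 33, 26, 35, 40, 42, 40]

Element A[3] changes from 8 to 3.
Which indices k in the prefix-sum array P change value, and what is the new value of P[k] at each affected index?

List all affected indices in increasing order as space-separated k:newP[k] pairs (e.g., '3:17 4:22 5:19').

Answer: 3:27 4:28 5:21 6:30 7:35 8:37 9:35

Derivation:
P[k] = A[0] + ... + A[k]
P[k] includes A[3] iff k >= 3
Affected indices: 3, 4, ..., 9; delta = -5
  P[3]: 32 + -5 = 27
  P[4]: 33 + -5 = 28
  P[5]: 26 + -5 = 21
  P[6]: 35 + -5 = 30
  P[7]: 40 + -5 = 35
  P[8]: 42 + -5 = 37
  P[9]: 40 + -5 = 35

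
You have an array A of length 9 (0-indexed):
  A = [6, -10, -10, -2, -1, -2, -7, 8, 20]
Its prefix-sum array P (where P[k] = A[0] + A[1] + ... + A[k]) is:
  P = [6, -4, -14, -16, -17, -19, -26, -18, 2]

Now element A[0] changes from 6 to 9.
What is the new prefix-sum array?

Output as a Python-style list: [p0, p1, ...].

Answer: [9, -1, -11, -13, -14, -16, -23, -15, 5]

Derivation:
Change: A[0] 6 -> 9, delta = 3
P[k] for k < 0: unchanged (A[0] not included)
P[k] for k >= 0: shift by delta = 3
  P[0] = 6 + 3 = 9
  P[1] = -4 + 3 = -1
  P[2] = -14 + 3 = -11
  P[3] = -16 + 3 = -13
  P[4] = -17 + 3 = -14
  P[5] = -19 + 3 = -16
  P[6] = -26 + 3 = -23
  P[7] = -18 + 3 = -15
  P[8] = 2 + 3 = 5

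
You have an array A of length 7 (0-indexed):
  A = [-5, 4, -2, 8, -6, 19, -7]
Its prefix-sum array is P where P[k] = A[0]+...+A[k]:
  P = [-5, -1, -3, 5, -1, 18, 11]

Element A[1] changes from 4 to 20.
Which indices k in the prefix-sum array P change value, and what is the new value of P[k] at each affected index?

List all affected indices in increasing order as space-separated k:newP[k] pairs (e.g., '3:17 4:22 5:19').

Answer: 1:15 2:13 3:21 4:15 5:34 6:27

Derivation:
P[k] = A[0] + ... + A[k]
P[k] includes A[1] iff k >= 1
Affected indices: 1, 2, ..., 6; delta = 16
  P[1]: -1 + 16 = 15
  P[2]: -3 + 16 = 13
  P[3]: 5 + 16 = 21
  P[4]: -1 + 16 = 15
  P[5]: 18 + 16 = 34
  P[6]: 11 + 16 = 27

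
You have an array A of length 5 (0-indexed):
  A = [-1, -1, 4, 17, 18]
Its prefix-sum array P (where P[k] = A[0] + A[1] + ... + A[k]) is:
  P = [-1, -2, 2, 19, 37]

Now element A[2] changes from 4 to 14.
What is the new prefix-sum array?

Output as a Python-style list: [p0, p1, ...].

Answer: [-1, -2, 12, 29, 47]

Derivation:
Change: A[2] 4 -> 14, delta = 10
P[k] for k < 2: unchanged (A[2] not included)
P[k] for k >= 2: shift by delta = 10
  P[0] = -1 + 0 = -1
  P[1] = -2 + 0 = -2
  P[2] = 2 + 10 = 12
  P[3] = 19 + 10 = 29
  P[4] = 37 + 10 = 47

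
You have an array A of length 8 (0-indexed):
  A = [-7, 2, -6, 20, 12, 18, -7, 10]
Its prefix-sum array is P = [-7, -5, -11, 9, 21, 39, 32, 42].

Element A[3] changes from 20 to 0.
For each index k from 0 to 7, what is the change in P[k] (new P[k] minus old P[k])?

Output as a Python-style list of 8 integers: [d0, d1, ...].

Element change: A[3] 20 -> 0, delta = -20
For k < 3: P[k] unchanged, delta_P[k] = 0
For k >= 3: P[k] shifts by exactly -20
Delta array: [0, 0, 0, -20, -20, -20, -20, -20]

Answer: [0, 0, 0, -20, -20, -20, -20, -20]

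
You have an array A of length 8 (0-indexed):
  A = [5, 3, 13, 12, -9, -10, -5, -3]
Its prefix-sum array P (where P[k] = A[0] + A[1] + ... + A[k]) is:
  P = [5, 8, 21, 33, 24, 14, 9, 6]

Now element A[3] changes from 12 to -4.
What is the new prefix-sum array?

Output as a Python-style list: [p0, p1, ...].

Answer: [5, 8, 21, 17, 8, -2, -7, -10]

Derivation:
Change: A[3] 12 -> -4, delta = -16
P[k] for k < 3: unchanged (A[3] not included)
P[k] for k >= 3: shift by delta = -16
  P[0] = 5 + 0 = 5
  P[1] = 8 + 0 = 8
  P[2] = 21 + 0 = 21
  P[3] = 33 + -16 = 17
  P[4] = 24 + -16 = 8
  P[5] = 14 + -16 = -2
  P[6] = 9 + -16 = -7
  P[7] = 6 + -16 = -10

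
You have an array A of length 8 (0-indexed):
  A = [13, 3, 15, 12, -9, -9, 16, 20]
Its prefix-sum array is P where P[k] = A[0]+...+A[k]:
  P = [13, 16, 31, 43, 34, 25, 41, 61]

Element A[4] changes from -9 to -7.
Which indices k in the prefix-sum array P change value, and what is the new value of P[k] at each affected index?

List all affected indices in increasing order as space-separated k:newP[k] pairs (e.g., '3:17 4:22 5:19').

P[k] = A[0] + ... + A[k]
P[k] includes A[4] iff k >= 4
Affected indices: 4, 5, ..., 7; delta = 2
  P[4]: 34 + 2 = 36
  P[5]: 25 + 2 = 27
  P[6]: 41 + 2 = 43
  P[7]: 61 + 2 = 63

Answer: 4:36 5:27 6:43 7:63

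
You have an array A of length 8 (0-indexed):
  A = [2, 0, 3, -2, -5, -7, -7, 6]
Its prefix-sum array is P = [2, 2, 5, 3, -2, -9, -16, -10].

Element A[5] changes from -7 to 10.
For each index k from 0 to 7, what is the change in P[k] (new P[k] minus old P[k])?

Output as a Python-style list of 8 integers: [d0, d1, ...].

Element change: A[5] -7 -> 10, delta = 17
For k < 5: P[k] unchanged, delta_P[k] = 0
For k >= 5: P[k] shifts by exactly 17
Delta array: [0, 0, 0, 0, 0, 17, 17, 17]

Answer: [0, 0, 0, 0, 0, 17, 17, 17]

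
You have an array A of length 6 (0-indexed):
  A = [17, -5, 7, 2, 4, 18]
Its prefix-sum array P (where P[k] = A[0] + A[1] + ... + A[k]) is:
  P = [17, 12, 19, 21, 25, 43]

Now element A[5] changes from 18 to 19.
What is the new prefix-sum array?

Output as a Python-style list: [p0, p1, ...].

Answer: [17, 12, 19, 21, 25, 44]

Derivation:
Change: A[5] 18 -> 19, delta = 1
P[k] for k < 5: unchanged (A[5] not included)
P[k] for k >= 5: shift by delta = 1
  P[0] = 17 + 0 = 17
  P[1] = 12 + 0 = 12
  P[2] = 19 + 0 = 19
  P[3] = 21 + 0 = 21
  P[4] = 25 + 0 = 25
  P[5] = 43 + 1 = 44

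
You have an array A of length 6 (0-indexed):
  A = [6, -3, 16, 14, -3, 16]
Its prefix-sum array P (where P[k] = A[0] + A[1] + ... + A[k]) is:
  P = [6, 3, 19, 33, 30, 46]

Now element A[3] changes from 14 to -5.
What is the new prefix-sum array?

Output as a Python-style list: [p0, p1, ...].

Change: A[3] 14 -> -5, delta = -19
P[k] for k < 3: unchanged (A[3] not included)
P[k] for k >= 3: shift by delta = -19
  P[0] = 6 + 0 = 6
  P[1] = 3 + 0 = 3
  P[2] = 19 + 0 = 19
  P[3] = 33 + -19 = 14
  P[4] = 30 + -19 = 11
  P[5] = 46 + -19 = 27

Answer: [6, 3, 19, 14, 11, 27]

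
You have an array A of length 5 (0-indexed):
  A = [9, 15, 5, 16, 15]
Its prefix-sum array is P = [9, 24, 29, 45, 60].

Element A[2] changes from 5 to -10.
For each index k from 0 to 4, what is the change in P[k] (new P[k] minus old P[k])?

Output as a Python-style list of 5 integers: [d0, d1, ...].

Element change: A[2] 5 -> -10, delta = -15
For k < 2: P[k] unchanged, delta_P[k] = 0
For k >= 2: P[k] shifts by exactly -15
Delta array: [0, 0, -15, -15, -15]

Answer: [0, 0, -15, -15, -15]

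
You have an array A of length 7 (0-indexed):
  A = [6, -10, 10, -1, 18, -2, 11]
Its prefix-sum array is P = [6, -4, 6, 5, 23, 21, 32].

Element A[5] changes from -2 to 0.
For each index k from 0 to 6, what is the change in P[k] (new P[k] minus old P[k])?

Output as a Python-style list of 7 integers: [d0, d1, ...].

Element change: A[5] -2 -> 0, delta = 2
For k < 5: P[k] unchanged, delta_P[k] = 0
For k >= 5: P[k] shifts by exactly 2
Delta array: [0, 0, 0, 0, 0, 2, 2]

Answer: [0, 0, 0, 0, 0, 2, 2]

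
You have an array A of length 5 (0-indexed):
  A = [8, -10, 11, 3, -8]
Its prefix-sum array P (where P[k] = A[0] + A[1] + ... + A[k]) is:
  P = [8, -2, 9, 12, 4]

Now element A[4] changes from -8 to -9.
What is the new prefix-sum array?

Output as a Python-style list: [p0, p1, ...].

Answer: [8, -2, 9, 12, 3]

Derivation:
Change: A[4] -8 -> -9, delta = -1
P[k] for k < 4: unchanged (A[4] not included)
P[k] for k >= 4: shift by delta = -1
  P[0] = 8 + 0 = 8
  P[1] = -2 + 0 = -2
  P[2] = 9 + 0 = 9
  P[3] = 12 + 0 = 12
  P[4] = 4 + -1 = 3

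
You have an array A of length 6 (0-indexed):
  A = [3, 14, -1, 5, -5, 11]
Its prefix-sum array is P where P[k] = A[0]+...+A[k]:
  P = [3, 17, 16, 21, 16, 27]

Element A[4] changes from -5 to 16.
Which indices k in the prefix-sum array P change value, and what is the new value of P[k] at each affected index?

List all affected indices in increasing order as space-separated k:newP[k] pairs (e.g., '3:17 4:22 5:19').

Answer: 4:37 5:48

Derivation:
P[k] = A[0] + ... + A[k]
P[k] includes A[4] iff k >= 4
Affected indices: 4, 5, ..., 5; delta = 21
  P[4]: 16 + 21 = 37
  P[5]: 27 + 21 = 48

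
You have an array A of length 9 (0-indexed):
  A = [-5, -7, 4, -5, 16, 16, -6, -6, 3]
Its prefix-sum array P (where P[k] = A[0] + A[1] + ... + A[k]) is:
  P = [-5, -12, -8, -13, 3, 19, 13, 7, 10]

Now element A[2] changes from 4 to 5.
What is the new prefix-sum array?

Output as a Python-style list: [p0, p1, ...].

Change: A[2] 4 -> 5, delta = 1
P[k] for k < 2: unchanged (A[2] not included)
P[k] for k >= 2: shift by delta = 1
  P[0] = -5 + 0 = -5
  P[1] = -12 + 0 = -12
  P[2] = -8 + 1 = -7
  P[3] = -13 + 1 = -12
  P[4] = 3 + 1 = 4
  P[5] = 19 + 1 = 20
  P[6] = 13 + 1 = 14
  P[7] = 7 + 1 = 8
  P[8] = 10 + 1 = 11

Answer: [-5, -12, -7, -12, 4, 20, 14, 8, 11]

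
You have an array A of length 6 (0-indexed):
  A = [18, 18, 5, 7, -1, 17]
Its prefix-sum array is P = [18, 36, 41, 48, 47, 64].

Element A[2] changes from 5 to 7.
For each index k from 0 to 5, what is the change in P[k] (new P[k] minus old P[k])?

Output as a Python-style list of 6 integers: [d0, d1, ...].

Answer: [0, 0, 2, 2, 2, 2]

Derivation:
Element change: A[2] 5 -> 7, delta = 2
For k < 2: P[k] unchanged, delta_P[k] = 0
For k >= 2: P[k] shifts by exactly 2
Delta array: [0, 0, 2, 2, 2, 2]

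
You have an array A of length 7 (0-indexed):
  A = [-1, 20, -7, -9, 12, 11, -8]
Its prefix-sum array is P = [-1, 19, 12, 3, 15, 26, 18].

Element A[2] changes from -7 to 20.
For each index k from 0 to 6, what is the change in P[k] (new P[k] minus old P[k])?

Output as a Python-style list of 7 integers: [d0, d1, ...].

Answer: [0, 0, 27, 27, 27, 27, 27]

Derivation:
Element change: A[2] -7 -> 20, delta = 27
For k < 2: P[k] unchanged, delta_P[k] = 0
For k >= 2: P[k] shifts by exactly 27
Delta array: [0, 0, 27, 27, 27, 27, 27]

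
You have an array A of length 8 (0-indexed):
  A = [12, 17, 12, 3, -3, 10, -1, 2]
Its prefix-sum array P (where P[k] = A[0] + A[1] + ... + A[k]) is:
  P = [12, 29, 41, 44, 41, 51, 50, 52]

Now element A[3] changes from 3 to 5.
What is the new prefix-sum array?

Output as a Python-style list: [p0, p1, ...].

Change: A[3] 3 -> 5, delta = 2
P[k] for k < 3: unchanged (A[3] not included)
P[k] for k >= 3: shift by delta = 2
  P[0] = 12 + 0 = 12
  P[1] = 29 + 0 = 29
  P[2] = 41 + 0 = 41
  P[3] = 44 + 2 = 46
  P[4] = 41 + 2 = 43
  P[5] = 51 + 2 = 53
  P[6] = 50 + 2 = 52
  P[7] = 52 + 2 = 54

Answer: [12, 29, 41, 46, 43, 53, 52, 54]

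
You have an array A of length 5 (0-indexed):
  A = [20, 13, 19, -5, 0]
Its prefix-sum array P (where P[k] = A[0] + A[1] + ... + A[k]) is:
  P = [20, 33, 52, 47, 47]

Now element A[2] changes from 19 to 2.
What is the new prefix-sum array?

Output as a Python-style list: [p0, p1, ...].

Answer: [20, 33, 35, 30, 30]

Derivation:
Change: A[2] 19 -> 2, delta = -17
P[k] for k < 2: unchanged (A[2] not included)
P[k] for k >= 2: shift by delta = -17
  P[0] = 20 + 0 = 20
  P[1] = 33 + 0 = 33
  P[2] = 52 + -17 = 35
  P[3] = 47 + -17 = 30
  P[4] = 47 + -17 = 30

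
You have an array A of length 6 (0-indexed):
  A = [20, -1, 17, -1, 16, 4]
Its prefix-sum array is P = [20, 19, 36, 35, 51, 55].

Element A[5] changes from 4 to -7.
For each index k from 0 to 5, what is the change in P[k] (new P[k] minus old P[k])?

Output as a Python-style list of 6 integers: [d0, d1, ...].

Answer: [0, 0, 0, 0, 0, -11]

Derivation:
Element change: A[5] 4 -> -7, delta = -11
For k < 5: P[k] unchanged, delta_P[k] = 0
For k >= 5: P[k] shifts by exactly -11
Delta array: [0, 0, 0, 0, 0, -11]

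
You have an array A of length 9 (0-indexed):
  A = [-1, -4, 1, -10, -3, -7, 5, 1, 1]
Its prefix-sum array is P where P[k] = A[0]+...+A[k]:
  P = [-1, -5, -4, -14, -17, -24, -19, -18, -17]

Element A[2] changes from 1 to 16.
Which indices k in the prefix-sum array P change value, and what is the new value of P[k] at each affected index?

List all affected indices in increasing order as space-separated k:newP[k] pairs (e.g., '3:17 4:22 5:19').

Answer: 2:11 3:1 4:-2 5:-9 6:-4 7:-3 8:-2

Derivation:
P[k] = A[0] + ... + A[k]
P[k] includes A[2] iff k >= 2
Affected indices: 2, 3, ..., 8; delta = 15
  P[2]: -4 + 15 = 11
  P[3]: -14 + 15 = 1
  P[4]: -17 + 15 = -2
  P[5]: -24 + 15 = -9
  P[6]: -19 + 15 = -4
  P[7]: -18 + 15 = -3
  P[8]: -17 + 15 = -2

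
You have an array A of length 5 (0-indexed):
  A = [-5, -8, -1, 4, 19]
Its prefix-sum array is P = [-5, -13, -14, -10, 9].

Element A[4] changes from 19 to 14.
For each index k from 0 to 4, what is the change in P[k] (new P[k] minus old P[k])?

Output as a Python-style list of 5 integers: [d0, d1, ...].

Element change: A[4] 19 -> 14, delta = -5
For k < 4: P[k] unchanged, delta_P[k] = 0
For k >= 4: P[k] shifts by exactly -5
Delta array: [0, 0, 0, 0, -5]

Answer: [0, 0, 0, 0, -5]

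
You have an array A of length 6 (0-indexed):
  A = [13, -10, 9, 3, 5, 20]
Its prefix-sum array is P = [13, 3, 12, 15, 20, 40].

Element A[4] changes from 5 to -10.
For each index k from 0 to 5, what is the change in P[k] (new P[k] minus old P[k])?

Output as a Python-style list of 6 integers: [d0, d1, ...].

Element change: A[4] 5 -> -10, delta = -15
For k < 4: P[k] unchanged, delta_P[k] = 0
For k >= 4: P[k] shifts by exactly -15
Delta array: [0, 0, 0, 0, -15, -15]

Answer: [0, 0, 0, 0, -15, -15]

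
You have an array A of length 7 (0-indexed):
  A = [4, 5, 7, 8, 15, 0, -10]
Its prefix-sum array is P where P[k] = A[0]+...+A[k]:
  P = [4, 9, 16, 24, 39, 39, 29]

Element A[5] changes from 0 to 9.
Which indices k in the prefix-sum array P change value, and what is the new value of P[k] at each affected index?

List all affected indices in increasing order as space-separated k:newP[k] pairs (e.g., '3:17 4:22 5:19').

Answer: 5:48 6:38

Derivation:
P[k] = A[0] + ... + A[k]
P[k] includes A[5] iff k >= 5
Affected indices: 5, 6, ..., 6; delta = 9
  P[5]: 39 + 9 = 48
  P[6]: 29 + 9 = 38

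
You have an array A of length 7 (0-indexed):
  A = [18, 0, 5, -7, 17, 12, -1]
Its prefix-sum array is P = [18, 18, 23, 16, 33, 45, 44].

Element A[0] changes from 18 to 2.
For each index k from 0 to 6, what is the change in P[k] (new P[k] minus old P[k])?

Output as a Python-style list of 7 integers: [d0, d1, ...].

Element change: A[0] 18 -> 2, delta = -16
For k < 0: P[k] unchanged, delta_P[k] = 0
For k >= 0: P[k] shifts by exactly -16
Delta array: [-16, -16, -16, -16, -16, -16, -16]

Answer: [-16, -16, -16, -16, -16, -16, -16]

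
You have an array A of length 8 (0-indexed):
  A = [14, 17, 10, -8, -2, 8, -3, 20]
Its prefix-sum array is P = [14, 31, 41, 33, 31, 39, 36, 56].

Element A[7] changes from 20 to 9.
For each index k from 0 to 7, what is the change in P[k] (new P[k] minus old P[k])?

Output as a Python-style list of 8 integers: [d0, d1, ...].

Element change: A[7] 20 -> 9, delta = -11
For k < 7: P[k] unchanged, delta_P[k] = 0
For k >= 7: P[k] shifts by exactly -11
Delta array: [0, 0, 0, 0, 0, 0, 0, -11]

Answer: [0, 0, 0, 0, 0, 0, 0, -11]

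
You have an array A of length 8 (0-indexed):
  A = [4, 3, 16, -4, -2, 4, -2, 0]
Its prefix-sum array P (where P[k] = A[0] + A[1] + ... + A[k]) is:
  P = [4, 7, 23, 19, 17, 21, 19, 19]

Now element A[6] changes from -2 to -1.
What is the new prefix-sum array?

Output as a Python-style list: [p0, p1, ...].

Answer: [4, 7, 23, 19, 17, 21, 20, 20]

Derivation:
Change: A[6] -2 -> -1, delta = 1
P[k] for k < 6: unchanged (A[6] not included)
P[k] for k >= 6: shift by delta = 1
  P[0] = 4 + 0 = 4
  P[1] = 7 + 0 = 7
  P[2] = 23 + 0 = 23
  P[3] = 19 + 0 = 19
  P[4] = 17 + 0 = 17
  P[5] = 21 + 0 = 21
  P[6] = 19 + 1 = 20
  P[7] = 19 + 1 = 20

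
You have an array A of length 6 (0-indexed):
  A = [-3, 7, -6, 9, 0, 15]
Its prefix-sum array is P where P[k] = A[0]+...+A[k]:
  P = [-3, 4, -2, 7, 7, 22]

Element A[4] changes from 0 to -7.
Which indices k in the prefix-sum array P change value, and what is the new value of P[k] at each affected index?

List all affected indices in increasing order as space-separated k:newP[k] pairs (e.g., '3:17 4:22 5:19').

Answer: 4:0 5:15

Derivation:
P[k] = A[0] + ... + A[k]
P[k] includes A[4] iff k >= 4
Affected indices: 4, 5, ..., 5; delta = -7
  P[4]: 7 + -7 = 0
  P[5]: 22 + -7 = 15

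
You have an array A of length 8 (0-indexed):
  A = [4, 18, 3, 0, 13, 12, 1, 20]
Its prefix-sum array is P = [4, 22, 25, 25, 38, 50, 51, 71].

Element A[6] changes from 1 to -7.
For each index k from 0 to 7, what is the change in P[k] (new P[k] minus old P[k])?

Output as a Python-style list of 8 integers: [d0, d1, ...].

Answer: [0, 0, 0, 0, 0, 0, -8, -8]

Derivation:
Element change: A[6] 1 -> -7, delta = -8
For k < 6: P[k] unchanged, delta_P[k] = 0
For k >= 6: P[k] shifts by exactly -8
Delta array: [0, 0, 0, 0, 0, 0, -8, -8]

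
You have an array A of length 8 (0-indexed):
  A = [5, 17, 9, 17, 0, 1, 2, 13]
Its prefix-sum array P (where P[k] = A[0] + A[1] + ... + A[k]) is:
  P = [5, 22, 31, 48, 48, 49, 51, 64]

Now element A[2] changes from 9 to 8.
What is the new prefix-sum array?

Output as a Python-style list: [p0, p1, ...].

Change: A[2] 9 -> 8, delta = -1
P[k] for k < 2: unchanged (A[2] not included)
P[k] for k >= 2: shift by delta = -1
  P[0] = 5 + 0 = 5
  P[1] = 22 + 0 = 22
  P[2] = 31 + -1 = 30
  P[3] = 48 + -1 = 47
  P[4] = 48 + -1 = 47
  P[5] = 49 + -1 = 48
  P[6] = 51 + -1 = 50
  P[7] = 64 + -1 = 63

Answer: [5, 22, 30, 47, 47, 48, 50, 63]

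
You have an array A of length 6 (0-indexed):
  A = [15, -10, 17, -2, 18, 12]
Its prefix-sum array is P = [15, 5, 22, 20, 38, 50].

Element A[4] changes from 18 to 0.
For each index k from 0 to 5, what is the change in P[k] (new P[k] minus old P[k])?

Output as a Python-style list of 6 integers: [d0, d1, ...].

Element change: A[4] 18 -> 0, delta = -18
For k < 4: P[k] unchanged, delta_P[k] = 0
For k >= 4: P[k] shifts by exactly -18
Delta array: [0, 0, 0, 0, -18, -18]

Answer: [0, 0, 0, 0, -18, -18]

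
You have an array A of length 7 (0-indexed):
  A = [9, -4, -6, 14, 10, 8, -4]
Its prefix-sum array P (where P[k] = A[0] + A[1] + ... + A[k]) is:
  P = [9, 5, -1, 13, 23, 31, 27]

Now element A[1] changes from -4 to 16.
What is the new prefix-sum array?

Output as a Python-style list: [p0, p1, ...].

Change: A[1] -4 -> 16, delta = 20
P[k] for k < 1: unchanged (A[1] not included)
P[k] for k >= 1: shift by delta = 20
  P[0] = 9 + 0 = 9
  P[1] = 5 + 20 = 25
  P[2] = -1 + 20 = 19
  P[3] = 13 + 20 = 33
  P[4] = 23 + 20 = 43
  P[5] = 31 + 20 = 51
  P[6] = 27 + 20 = 47

Answer: [9, 25, 19, 33, 43, 51, 47]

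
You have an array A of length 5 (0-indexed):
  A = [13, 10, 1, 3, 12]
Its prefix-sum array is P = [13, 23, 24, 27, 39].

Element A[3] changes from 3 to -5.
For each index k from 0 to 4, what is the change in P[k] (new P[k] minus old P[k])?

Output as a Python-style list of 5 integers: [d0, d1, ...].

Answer: [0, 0, 0, -8, -8]

Derivation:
Element change: A[3] 3 -> -5, delta = -8
For k < 3: P[k] unchanged, delta_P[k] = 0
For k >= 3: P[k] shifts by exactly -8
Delta array: [0, 0, 0, -8, -8]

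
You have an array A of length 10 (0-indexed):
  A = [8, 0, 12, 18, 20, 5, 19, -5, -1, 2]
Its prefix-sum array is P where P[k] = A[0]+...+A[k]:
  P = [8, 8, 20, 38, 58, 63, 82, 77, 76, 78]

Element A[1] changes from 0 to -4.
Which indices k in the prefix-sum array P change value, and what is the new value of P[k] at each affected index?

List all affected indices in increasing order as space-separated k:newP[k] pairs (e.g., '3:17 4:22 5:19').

P[k] = A[0] + ... + A[k]
P[k] includes A[1] iff k >= 1
Affected indices: 1, 2, ..., 9; delta = -4
  P[1]: 8 + -4 = 4
  P[2]: 20 + -4 = 16
  P[3]: 38 + -4 = 34
  P[4]: 58 + -4 = 54
  P[5]: 63 + -4 = 59
  P[6]: 82 + -4 = 78
  P[7]: 77 + -4 = 73
  P[8]: 76 + -4 = 72
  P[9]: 78 + -4 = 74

Answer: 1:4 2:16 3:34 4:54 5:59 6:78 7:73 8:72 9:74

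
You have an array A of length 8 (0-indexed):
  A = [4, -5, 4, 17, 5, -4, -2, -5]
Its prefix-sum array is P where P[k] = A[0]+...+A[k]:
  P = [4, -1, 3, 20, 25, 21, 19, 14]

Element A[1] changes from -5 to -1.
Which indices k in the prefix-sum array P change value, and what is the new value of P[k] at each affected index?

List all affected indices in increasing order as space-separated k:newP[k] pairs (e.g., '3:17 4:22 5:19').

Answer: 1:3 2:7 3:24 4:29 5:25 6:23 7:18

Derivation:
P[k] = A[0] + ... + A[k]
P[k] includes A[1] iff k >= 1
Affected indices: 1, 2, ..., 7; delta = 4
  P[1]: -1 + 4 = 3
  P[2]: 3 + 4 = 7
  P[3]: 20 + 4 = 24
  P[4]: 25 + 4 = 29
  P[5]: 21 + 4 = 25
  P[6]: 19 + 4 = 23
  P[7]: 14 + 4 = 18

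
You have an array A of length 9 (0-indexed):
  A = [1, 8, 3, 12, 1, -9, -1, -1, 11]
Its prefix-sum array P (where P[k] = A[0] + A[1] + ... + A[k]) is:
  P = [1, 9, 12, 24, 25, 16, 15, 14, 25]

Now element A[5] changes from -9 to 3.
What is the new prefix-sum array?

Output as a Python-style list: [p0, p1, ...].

Answer: [1, 9, 12, 24, 25, 28, 27, 26, 37]

Derivation:
Change: A[5] -9 -> 3, delta = 12
P[k] for k < 5: unchanged (A[5] not included)
P[k] for k >= 5: shift by delta = 12
  P[0] = 1 + 0 = 1
  P[1] = 9 + 0 = 9
  P[2] = 12 + 0 = 12
  P[3] = 24 + 0 = 24
  P[4] = 25 + 0 = 25
  P[5] = 16 + 12 = 28
  P[6] = 15 + 12 = 27
  P[7] = 14 + 12 = 26
  P[8] = 25 + 12 = 37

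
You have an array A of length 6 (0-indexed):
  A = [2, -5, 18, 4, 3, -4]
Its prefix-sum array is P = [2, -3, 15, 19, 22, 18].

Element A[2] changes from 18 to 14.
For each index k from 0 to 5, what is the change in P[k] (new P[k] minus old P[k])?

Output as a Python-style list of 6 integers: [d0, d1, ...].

Element change: A[2] 18 -> 14, delta = -4
For k < 2: P[k] unchanged, delta_P[k] = 0
For k >= 2: P[k] shifts by exactly -4
Delta array: [0, 0, -4, -4, -4, -4]

Answer: [0, 0, -4, -4, -4, -4]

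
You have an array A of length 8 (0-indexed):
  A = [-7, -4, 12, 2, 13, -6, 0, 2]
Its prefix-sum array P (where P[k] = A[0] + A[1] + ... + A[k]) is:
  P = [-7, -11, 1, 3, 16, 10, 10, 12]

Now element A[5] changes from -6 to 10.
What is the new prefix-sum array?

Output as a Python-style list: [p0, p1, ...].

Change: A[5] -6 -> 10, delta = 16
P[k] for k < 5: unchanged (A[5] not included)
P[k] for k >= 5: shift by delta = 16
  P[0] = -7 + 0 = -7
  P[1] = -11 + 0 = -11
  P[2] = 1 + 0 = 1
  P[3] = 3 + 0 = 3
  P[4] = 16 + 0 = 16
  P[5] = 10 + 16 = 26
  P[6] = 10 + 16 = 26
  P[7] = 12 + 16 = 28

Answer: [-7, -11, 1, 3, 16, 26, 26, 28]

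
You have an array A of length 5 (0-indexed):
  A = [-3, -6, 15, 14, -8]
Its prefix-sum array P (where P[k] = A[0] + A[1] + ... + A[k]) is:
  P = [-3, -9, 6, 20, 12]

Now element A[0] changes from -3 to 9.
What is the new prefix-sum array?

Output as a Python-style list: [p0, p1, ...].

Answer: [9, 3, 18, 32, 24]

Derivation:
Change: A[0] -3 -> 9, delta = 12
P[k] for k < 0: unchanged (A[0] not included)
P[k] for k >= 0: shift by delta = 12
  P[0] = -3 + 12 = 9
  P[1] = -9 + 12 = 3
  P[2] = 6 + 12 = 18
  P[3] = 20 + 12 = 32
  P[4] = 12 + 12 = 24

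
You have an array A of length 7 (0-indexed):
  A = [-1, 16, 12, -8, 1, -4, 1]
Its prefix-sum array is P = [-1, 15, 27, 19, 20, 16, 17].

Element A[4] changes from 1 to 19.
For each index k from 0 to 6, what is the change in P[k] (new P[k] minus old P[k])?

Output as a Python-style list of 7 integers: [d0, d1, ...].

Answer: [0, 0, 0, 0, 18, 18, 18]

Derivation:
Element change: A[4] 1 -> 19, delta = 18
For k < 4: P[k] unchanged, delta_P[k] = 0
For k >= 4: P[k] shifts by exactly 18
Delta array: [0, 0, 0, 0, 18, 18, 18]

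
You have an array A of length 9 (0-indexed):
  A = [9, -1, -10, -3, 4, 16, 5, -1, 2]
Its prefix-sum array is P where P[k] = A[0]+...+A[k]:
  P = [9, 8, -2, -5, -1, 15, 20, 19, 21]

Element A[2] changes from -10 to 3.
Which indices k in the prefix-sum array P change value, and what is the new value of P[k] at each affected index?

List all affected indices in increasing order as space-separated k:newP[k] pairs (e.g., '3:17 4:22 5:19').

P[k] = A[0] + ... + A[k]
P[k] includes A[2] iff k >= 2
Affected indices: 2, 3, ..., 8; delta = 13
  P[2]: -2 + 13 = 11
  P[3]: -5 + 13 = 8
  P[4]: -1 + 13 = 12
  P[5]: 15 + 13 = 28
  P[6]: 20 + 13 = 33
  P[7]: 19 + 13 = 32
  P[8]: 21 + 13 = 34

Answer: 2:11 3:8 4:12 5:28 6:33 7:32 8:34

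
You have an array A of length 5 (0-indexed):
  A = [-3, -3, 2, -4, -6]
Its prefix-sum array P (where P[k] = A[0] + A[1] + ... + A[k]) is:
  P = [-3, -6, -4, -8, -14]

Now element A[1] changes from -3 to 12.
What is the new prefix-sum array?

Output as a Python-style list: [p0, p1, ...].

Change: A[1] -3 -> 12, delta = 15
P[k] for k < 1: unchanged (A[1] not included)
P[k] for k >= 1: shift by delta = 15
  P[0] = -3 + 0 = -3
  P[1] = -6 + 15 = 9
  P[2] = -4 + 15 = 11
  P[3] = -8 + 15 = 7
  P[4] = -14 + 15 = 1

Answer: [-3, 9, 11, 7, 1]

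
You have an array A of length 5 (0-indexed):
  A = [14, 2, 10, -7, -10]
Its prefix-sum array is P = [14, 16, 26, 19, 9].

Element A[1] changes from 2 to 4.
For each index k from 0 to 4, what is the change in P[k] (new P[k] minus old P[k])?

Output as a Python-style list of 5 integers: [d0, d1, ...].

Answer: [0, 2, 2, 2, 2]

Derivation:
Element change: A[1] 2 -> 4, delta = 2
For k < 1: P[k] unchanged, delta_P[k] = 0
For k >= 1: P[k] shifts by exactly 2
Delta array: [0, 2, 2, 2, 2]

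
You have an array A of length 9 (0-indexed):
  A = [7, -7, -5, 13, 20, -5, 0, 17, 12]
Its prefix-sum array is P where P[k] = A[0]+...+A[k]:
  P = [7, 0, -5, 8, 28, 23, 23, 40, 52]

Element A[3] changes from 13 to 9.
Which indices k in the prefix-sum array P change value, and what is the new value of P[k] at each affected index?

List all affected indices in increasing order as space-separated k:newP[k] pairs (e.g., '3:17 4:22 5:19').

Answer: 3:4 4:24 5:19 6:19 7:36 8:48

Derivation:
P[k] = A[0] + ... + A[k]
P[k] includes A[3] iff k >= 3
Affected indices: 3, 4, ..., 8; delta = -4
  P[3]: 8 + -4 = 4
  P[4]: 28 + -4 = 24
  P[5]: 23 + -4 = 19
  P[6]: 23 + -4 = 19
  P[7]: 40 + -4 = 36
  P[8]: 52 + -4 = 48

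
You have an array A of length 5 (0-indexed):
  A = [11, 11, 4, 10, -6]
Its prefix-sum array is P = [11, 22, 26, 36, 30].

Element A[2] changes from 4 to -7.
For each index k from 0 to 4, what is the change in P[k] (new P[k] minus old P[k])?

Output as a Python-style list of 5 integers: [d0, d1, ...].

Element change: A[2] 4 -> -7, delta = -11
For k < 2: P[k] unchanged, delta_P[k] = 0
For k >= 2: P[k] shifts by exactly -11
Delta array: [0, 0, -11, -11, -11]

Answer: [0, 0, -11, -11, -11]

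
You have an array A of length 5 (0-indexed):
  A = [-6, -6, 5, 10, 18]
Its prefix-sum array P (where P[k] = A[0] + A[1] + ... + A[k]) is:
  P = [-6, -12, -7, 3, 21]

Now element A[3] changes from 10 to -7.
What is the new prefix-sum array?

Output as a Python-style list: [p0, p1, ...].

Change: A[3] 10 -> -7, delta = -17
P[k] for k < 3: unchanged (A[3] not included)
P[k] for k >= 3: shift by delta = -17
  P[0] = -6 + 0 = -6
  P[1] = -12 + 0 = -12
  P[2] = -7 + 0 = -7
  P[3] = 3 + -17 = -14
  P[4] = 21 + -17 = 4

Answer: [-6, -12, -7, -14, 4]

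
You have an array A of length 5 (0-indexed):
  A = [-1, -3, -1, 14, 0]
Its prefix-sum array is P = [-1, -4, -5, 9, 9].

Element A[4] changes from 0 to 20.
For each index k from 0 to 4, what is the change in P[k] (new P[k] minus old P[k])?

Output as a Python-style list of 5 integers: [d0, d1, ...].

Element change: A[4] 0 -> 20, delta = 20
For k < 4: P[k] unchanged, delta_P[k] = 0
For k >= 4: P[k] shifts by exactly 20
Delta array: [0, 0, 0, 0, 20]

Answer: [0, 0, 0, 0, 20]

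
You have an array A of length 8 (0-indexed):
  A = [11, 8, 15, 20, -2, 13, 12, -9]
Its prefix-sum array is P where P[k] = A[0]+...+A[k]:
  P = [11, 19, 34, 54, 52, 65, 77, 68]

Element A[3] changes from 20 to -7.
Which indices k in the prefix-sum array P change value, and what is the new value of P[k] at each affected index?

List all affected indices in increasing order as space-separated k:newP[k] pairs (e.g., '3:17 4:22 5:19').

Answer: 3:27 4:25 5:38 6:50 7:41

Derivation:
P[k] = A[0] + ... + A[k]
P[k] includes A[3] iff k >= 3
Affected indices: 3, 4, ..., 7; delta = -27
  P[3]: 54 + -27 = 27
  P[4]: 52 + -27 = 25
  P[5]: 65 + -27 = 38
  P[6]: 77 + -27 = 50
  P[7]: 68 + -27 = 41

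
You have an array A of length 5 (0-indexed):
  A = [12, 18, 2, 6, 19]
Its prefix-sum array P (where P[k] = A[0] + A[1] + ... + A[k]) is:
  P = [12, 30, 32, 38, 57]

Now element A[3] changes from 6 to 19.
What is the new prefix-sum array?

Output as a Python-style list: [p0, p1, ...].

Answer: [12, 30, 32, 51, 70]

Derivation:
Change: A[3] 6 -> 19, delta = 13
P[k] for k < 3: unchanged (A[3] not included)
P[k] for k >= 3: shift by delta = 13
  P[0] = 12 + 0 = 12
  P[1] = 30 + 0 = 30
  P[2] = 32 + 0 = 32
  P[3] = 38 + 13 = 51
  P[4] = 57 + 13 = 70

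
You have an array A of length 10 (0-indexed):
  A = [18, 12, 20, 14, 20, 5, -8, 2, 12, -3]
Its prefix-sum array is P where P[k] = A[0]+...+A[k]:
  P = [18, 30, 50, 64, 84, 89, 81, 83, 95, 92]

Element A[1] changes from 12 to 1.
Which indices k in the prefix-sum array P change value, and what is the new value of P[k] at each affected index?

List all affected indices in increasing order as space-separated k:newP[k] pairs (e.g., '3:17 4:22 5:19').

Answer: 1:19 2:39 3:53 4:73 5:78 6:70 7:72 8:84 9:81

Derivation:
P[k] = A[0] + ... + A[k]
P[k] includes A[1] iff k >= 1
Affected indices: 1, 2, ..., 9; delta = -11
  P[1]: 30 + -11 = 19
  P[2]: 50 + -11 = 39
  P[3]: 64 + -11 = 53
  P[4]: 84 + -11 = 73
  P[5]: 89 + -11 = 78
  P[6]: 81 + -11 = 70
  P[7]: 83 + -11 = 72
  P[8]: 95 + -11 = 84
  P[9]: 92 + -11 = 81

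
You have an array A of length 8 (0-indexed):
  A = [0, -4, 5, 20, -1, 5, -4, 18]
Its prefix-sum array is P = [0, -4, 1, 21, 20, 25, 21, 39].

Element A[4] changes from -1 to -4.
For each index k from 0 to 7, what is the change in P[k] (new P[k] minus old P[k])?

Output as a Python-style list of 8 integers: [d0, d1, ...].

Element change: A[4] -1 -> -4, delta = -3
For k < 4: P[k] unchanged, delta_P[k] = 0
For k >= 4: P[k] shifts by exactly -3
Delta array: [0, 0, 0, 0, -3, -3, -3, -3]

Answer: [0, 0, 0, 0, -3, -3, -3, -3]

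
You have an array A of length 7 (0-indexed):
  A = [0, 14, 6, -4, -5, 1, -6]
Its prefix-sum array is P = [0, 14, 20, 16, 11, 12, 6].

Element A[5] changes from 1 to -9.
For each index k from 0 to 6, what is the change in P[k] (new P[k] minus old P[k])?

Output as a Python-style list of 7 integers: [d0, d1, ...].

Element change: A[5] 1 -> -9, delta = -10
For k < 5: P[k] unchanged, delta_P[k] = 0
For k >= 5: P[k] shifts by exactly -10
Delta array: [0, 0, 0, 0, 0, -10, -10]

Answer: [0, 0, 0, 0, 0, -10, -10]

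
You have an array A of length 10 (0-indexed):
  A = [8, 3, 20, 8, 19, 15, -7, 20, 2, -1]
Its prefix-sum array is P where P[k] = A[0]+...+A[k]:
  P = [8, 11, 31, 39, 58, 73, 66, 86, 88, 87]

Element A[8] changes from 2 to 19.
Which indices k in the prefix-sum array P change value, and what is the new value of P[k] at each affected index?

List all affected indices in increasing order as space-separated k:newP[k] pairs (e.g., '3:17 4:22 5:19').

P[k] = A[0] + ... + A[k]
P[k] includes A[8] iff k >= 8
Affected indices: 8, 9, ..., 9; delta = 17
  P[8]: 88 + 17 = 105
  P[9]: 87 + 17 = 104

Answer: 8:105 9:104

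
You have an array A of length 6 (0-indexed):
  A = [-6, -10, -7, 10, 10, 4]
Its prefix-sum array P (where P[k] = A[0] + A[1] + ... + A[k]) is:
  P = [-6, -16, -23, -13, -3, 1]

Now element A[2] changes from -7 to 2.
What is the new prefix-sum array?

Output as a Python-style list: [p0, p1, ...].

Change: A[2] -7 -> 2, delta = 9
P[k] for k < 2: unchanged (A[2] not included)
P[k] for k >= 2: shift by delta = 9
  P[0] = -6 + 0 = -6
  P[1] = -16 + 0 = -16
  P[2] = -23 + 9 = -14
  P[3] = -13 + 9 = -4
  P[4] = -3 + 9 = 6
  P[5] = 1 + 9 = 10

Answer: [-6, -16, -14, -4, 6, 10]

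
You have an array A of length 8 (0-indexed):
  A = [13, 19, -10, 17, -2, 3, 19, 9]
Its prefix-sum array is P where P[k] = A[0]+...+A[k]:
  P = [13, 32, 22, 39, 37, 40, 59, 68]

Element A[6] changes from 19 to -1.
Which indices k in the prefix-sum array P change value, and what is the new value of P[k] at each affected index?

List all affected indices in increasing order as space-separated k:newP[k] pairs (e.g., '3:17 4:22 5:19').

Answer: 6:39 7:48

Derivation:
P[k] = A[0] + ... + A[k]
P[k] includes A[6] iff k >= 6
Affected indices: 6, 7, ..., 7; delta = -20
  P[6]: 59 + -20 = 39
  P[7]: 68 + -20 = 48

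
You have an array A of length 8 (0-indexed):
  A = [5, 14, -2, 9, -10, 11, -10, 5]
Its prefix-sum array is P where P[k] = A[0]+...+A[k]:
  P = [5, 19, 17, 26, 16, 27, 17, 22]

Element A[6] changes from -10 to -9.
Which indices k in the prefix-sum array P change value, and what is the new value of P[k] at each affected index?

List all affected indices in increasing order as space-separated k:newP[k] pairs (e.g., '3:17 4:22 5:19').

Answer: 6:18 7:23

Derivation:
P[k] = A[0] + ... + A[k]
P[k] includes A[6] iff k >= 6
Affected indices: 6, 7, ..., 7; delta = 1
  P[6]: 17 + 1 = 18
  P[7]: 22 + 1 = 23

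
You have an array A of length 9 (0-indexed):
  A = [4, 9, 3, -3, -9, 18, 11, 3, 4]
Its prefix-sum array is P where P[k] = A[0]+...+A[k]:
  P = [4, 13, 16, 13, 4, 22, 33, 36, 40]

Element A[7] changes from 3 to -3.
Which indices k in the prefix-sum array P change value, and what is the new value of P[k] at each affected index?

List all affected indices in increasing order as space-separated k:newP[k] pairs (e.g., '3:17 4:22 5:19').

Answer: 7:30 8:34

Derivation:
P[k] = A[0] + ... + A[k]
P[k] includes A[7] iff k >= 7
Affected indices: 7, 8, ..., 8; delta = -6
  P[7]: 36 + -6 = 30
  P[8]: 40 + -6 = 34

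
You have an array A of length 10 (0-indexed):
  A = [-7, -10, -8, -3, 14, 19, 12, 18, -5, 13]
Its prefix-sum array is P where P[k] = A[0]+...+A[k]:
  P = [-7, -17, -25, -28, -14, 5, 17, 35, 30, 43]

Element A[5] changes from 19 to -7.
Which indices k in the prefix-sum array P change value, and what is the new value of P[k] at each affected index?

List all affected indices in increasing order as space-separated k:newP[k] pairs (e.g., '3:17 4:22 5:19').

Answer: 5:-21 6:-9 7:9 8:4 9:17

Derivation:
P[k] = A[0] + ... + A[k]
P[k] includes A[5] iff k >= 5
Affected indices: 5, 6, ..., 9; delta = -26
  P[5]: 5 + -26 = -21
  P[6]: 17 + -26 = -9
  P[7]: 35 + -26 = 9
  P[8]: 30 + -26 = 4
  P[9]: 43 + -26 = 17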